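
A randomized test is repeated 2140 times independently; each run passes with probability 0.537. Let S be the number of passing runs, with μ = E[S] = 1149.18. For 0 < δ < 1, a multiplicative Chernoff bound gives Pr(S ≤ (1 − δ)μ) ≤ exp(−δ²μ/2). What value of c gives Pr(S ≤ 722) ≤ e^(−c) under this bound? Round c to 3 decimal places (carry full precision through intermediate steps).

Write 722 = (1 − δ)μ, so δ = 1 − 722/1149.18 = 0.3717259…
Then the exponent is δ²μ/2 = (μ − 722)²/(2μ) = 79.396941.

79.397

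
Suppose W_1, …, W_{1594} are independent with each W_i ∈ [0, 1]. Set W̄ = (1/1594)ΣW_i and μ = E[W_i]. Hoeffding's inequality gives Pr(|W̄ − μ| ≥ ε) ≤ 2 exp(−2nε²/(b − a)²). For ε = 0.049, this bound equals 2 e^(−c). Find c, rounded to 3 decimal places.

c = 2nε²/(b − a)² = 2·1594·0.049² / 1² = 7.6544.

7.654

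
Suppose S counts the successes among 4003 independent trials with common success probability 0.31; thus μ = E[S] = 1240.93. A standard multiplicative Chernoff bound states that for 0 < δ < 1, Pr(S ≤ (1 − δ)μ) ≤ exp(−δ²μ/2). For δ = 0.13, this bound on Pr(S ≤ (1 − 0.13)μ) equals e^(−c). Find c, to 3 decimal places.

c = δ²μ/2 = 0.13²·1240.93/2 = 10.4859.

10.486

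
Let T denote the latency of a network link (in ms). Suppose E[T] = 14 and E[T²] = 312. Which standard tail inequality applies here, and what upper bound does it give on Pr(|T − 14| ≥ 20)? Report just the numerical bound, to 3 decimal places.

0.290

The first two moments determine the variance, so Chebyshev's inequality is the sharpest standard bound available.
Var(T) = E[T²] − (E[T])² = 312 − 196 = 116.
Chebyshev's inequality: Pr(|T − μ| ≥ t) ≤ Var(T)/t² = 116/400 = 0.2900.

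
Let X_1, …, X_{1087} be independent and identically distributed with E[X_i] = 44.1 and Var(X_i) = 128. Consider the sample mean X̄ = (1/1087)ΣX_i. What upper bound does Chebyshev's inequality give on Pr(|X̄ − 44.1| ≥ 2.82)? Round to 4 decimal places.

Var(X̄) = Var(X_i)/n = 128/1087 = 0.11776.
Chebyshev: Pr(|X̄ − 44.1| ≥ 2.82) ≤ Var(X̄)/(2.82)² = 128/(1087·2.82²) = 0.0148.

0.0148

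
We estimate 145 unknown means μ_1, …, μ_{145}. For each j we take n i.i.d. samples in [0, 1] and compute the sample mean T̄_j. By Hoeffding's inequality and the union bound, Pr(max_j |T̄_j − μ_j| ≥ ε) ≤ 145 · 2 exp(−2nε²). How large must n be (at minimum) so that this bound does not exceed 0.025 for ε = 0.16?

Need 2·145·exp(−2nε²) ≤ 0.025, i.e. exp(−2nε²) ≤ 0.025/290.
So 2nε² ≥ ln(290/0.025) = 9.358760.
Hence n ≥ 9.358760/(2·0.16²) = 182.788.
The smallest integer n is 183.

183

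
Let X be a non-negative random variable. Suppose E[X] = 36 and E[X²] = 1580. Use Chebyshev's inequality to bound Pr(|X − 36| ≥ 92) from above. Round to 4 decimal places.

Var(X) = E[X²] − (E[X])² = 1580 − 1296 = 284.
Chebyshev's inequality: Pr(|X − μ| ≥ t) ≤ Var(X)/t² = 284/8464 = 0.0336.

0.0336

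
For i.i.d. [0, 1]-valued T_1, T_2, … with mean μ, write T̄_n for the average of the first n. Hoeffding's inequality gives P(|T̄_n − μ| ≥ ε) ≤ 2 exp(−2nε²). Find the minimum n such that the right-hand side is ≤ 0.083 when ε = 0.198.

Require 2·exp(−2nε²) ≤ 0.083, i.e. 2nε² ≥ ln(2/0.083) = 3.182062.
So n ≥ 3.182062 / (2·0.198²) = 40.583.
The smallest integer n is 41.

41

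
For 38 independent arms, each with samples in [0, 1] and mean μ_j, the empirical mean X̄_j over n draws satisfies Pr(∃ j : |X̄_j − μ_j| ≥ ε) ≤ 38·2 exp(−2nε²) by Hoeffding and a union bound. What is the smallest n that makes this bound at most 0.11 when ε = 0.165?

Need 2·38·exp(−2nε²) ≤ 0.11, i.e. exp(−2nε²) ≤ 0.11/76.
So 2nε² ≥ ln(76/0.11) = 6.538008.
Hence n ≥ 6.538008/(2·0.165²) = 120.074.
The smallest integer n is 121.

121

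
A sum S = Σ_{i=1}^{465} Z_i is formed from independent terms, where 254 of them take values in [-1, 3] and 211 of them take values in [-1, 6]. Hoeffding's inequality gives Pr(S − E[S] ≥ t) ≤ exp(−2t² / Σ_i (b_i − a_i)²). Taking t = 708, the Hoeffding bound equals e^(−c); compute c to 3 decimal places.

69.605

Σ(b_i − a_i)² = 254·4² + 211·7² = 14403.
c = 2t² / 14403 = 2·708² / 14403 = 69.6055.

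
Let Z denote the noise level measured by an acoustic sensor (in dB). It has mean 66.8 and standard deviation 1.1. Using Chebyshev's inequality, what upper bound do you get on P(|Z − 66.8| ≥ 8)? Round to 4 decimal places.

Chebyshev: P(|Z − μ| ≥ t) ≤ Var(Z)/t².
Var(Z) = σ² = 1.1² = 1.21.
Bound = 1.21 / 64 = 0.0189.

0.0189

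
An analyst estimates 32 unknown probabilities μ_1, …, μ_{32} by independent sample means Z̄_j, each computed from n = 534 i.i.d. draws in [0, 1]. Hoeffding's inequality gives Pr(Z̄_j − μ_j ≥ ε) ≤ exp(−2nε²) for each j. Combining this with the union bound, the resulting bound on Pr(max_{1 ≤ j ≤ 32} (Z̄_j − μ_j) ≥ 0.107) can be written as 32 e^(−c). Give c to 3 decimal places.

12.228

Union bound over the 32 events: Pr(max_{1 ≤ j ≤ 32} (Z̄_j − μ_j) ≥ 0.107) ≤ 32·exp(−2nε²) = 32 exp(−2·534·0.107²).
So c = 2·534·0.107² = 12.2275.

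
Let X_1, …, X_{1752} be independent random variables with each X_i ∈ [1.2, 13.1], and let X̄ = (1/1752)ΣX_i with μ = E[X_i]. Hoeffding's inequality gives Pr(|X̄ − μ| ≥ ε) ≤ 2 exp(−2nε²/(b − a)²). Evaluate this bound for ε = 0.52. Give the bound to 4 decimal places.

Exponent: 2nε²/(b − a)² = 2·1752·0.52² / 11.9² = 6.69078.
Bound = 2·exp(−6.69078) = 0.00248.

0.0025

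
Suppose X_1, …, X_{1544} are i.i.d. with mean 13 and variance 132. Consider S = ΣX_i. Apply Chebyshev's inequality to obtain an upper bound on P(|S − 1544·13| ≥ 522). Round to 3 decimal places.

0.748

Var(S) = n·Var(X_i) = 1544·132 = 203808.
Chebyshev: P(|S − 1544·13| ≥ 522) ≤ Var(S)/522² = 203808/272484 = 0.7480.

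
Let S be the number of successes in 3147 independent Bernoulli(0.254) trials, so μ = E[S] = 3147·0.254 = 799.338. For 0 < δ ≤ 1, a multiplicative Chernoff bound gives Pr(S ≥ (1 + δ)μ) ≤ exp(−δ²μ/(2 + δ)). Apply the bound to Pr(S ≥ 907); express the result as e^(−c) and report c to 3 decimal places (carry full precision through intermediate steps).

Write 907 = (1 + δ)μ, so δ = 907/799.338 − 1 = 0.134689…
Then the exponent is δ²μ/(2 + δ) = (907 − μ)² / (μ·(2 + δ)) = 6.792972.

6.793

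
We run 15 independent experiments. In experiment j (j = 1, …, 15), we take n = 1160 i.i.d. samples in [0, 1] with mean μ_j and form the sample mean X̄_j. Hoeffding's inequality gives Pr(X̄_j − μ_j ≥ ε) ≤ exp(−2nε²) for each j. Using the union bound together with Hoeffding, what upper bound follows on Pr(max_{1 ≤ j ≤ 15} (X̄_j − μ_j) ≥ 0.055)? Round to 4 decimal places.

Per-experiment Hoeffding bound: exp(−2·1160·0.055²) = exp(−7.01800) = 0.00089561.
Union bound over 15 events: 15·0.00089561 = 0.01343.

0.0134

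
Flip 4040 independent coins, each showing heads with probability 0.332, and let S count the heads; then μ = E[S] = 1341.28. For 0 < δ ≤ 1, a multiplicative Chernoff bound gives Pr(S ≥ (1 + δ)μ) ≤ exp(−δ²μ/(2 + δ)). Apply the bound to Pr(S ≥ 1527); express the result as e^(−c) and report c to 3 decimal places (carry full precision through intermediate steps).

Write 1527 = (1 + δ)μ, so δ = 1527/1341.28 − 1 = 0.1384648…
Then the exponent is δ²μ/(2 + δ) = (1527 − μ)² / (μ·(2 + δ)) = 12.025297.

12.025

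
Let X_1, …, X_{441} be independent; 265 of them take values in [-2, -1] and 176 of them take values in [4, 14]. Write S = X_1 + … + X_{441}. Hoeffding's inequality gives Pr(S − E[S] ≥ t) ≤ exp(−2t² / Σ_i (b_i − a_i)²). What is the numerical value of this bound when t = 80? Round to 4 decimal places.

0.4885

Σ(b_i − a_i)² = 265·1² + 176·10² = 17865.
Exponent = 2·80² / 17865 = 0.71648.
Bound = exp(−0.71648) = 0.48847.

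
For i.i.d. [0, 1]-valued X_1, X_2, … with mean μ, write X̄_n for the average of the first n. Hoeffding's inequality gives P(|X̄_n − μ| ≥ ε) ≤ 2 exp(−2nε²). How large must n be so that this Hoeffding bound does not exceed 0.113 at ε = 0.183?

Require 2·exp(−2nε²) ≤ 0.113, i.e. 2nε² ≥ ln(2/0.113) = 2.873515.
So n ≥ 2.873515 / (2·0.183²) = 42.902.
The smallest integer n is 43.

43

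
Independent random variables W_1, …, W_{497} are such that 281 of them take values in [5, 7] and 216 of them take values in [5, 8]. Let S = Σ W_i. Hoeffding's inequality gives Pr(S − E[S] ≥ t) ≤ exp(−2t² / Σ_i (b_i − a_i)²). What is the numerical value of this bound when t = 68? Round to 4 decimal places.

0.0491

Σ(b_i − a_i)² = 281·2² + 216·3² = 3068.
Exponent = 2·68² / 3068 = 3.01434.
Bound = exp(−3.01434) = 0.04908.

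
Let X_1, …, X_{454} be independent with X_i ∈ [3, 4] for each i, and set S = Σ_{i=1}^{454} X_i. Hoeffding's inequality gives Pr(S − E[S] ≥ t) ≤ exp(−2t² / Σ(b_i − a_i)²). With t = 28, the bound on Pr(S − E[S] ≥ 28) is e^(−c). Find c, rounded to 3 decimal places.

3.454

Σ(b_i − a_i)² = 454·(1)² = 454.
c = 2t²/454 = 2·28²/454 = 3.4537.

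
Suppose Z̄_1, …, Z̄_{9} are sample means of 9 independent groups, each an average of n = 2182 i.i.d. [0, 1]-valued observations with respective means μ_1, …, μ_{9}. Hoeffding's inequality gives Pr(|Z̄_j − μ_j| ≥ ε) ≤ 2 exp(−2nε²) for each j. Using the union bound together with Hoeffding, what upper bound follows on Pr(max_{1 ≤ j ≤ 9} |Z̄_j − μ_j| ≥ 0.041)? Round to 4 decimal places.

Per-experiment Hoeffding bound: 2·exp(−2·2182·0.041²) = 2·exp(−7.33588) = 0.0013035.
Union bound over 9 events: 9·0.0013035 = 0.01173.

0.0117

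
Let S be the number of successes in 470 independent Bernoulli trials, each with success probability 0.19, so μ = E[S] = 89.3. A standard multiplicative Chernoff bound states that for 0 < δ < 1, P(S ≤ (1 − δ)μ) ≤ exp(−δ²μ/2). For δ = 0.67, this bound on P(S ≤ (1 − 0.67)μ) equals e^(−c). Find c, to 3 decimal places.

20.043

c = δ²μ/2 = 0.67²·89.3/2 = 20.0434.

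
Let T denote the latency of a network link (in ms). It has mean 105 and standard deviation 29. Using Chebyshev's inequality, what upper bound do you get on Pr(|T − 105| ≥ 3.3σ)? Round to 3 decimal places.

Chebyshev: Pr(|T − μ| ≥ t) ≤ Var(T)/t².
Var(T) = σ² = 29² = 841.
t = 3.3·29 = 95.7.
Bound = 841 / 9158.49 = 0.0918.

0.092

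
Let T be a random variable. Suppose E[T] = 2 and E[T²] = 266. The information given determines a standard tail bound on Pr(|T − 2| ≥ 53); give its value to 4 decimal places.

The first two moments determine the variance, so Chebyshev's inequality is the sharpest standard bound available.
Var(T) = E[T²] − (E[T])² = 266 − 4 = 262.
Chebyshev's inequality: Pr(|T − μ| ≥ t) ≤ Var(T)/t² = 262/2809 = 0.0933.

0.0933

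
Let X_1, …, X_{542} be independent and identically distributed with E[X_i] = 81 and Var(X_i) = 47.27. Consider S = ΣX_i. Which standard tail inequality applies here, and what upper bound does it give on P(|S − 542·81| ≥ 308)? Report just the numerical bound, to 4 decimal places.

0.2701

With mean and variance of each term known, Chebyshev's inequality bounds the deviation of the sum (or sample mean).
Var(S) = n·Var(X_i) = 542·47.27 = 25620.34.
Chebyshev: P(|S − 542·81| ≥ 308) ≤ Var(S)/308² = 25620.34/94864 = 0.2701.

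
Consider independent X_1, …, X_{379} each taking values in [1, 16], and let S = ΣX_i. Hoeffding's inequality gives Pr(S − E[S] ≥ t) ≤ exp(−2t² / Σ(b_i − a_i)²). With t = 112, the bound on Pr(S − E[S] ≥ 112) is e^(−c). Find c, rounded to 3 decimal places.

0.294

Σ(b_i − a_i)² = 379·(15)² = 85275.
c = 2t²/85275 = 2·112²/85275 = 0.2942.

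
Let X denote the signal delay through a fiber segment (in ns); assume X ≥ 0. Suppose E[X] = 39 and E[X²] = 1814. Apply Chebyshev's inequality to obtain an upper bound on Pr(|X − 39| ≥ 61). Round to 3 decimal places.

0.079

Var(X) = E[X²] − (E[X])² = 1814 − 1521 = 293.
Chebyshev's inequality: Pr(|X − μ| ≥ t) ≤ Var(X)/t² = 293/3721 = 0.0787.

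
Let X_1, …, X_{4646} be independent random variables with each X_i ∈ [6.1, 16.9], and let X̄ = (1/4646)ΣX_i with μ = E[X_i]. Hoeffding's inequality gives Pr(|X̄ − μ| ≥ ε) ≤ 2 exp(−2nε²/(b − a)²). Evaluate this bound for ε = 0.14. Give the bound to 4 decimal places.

0.4197

Exponent: 2nε²/(b − a)² = 2·4646·0.14² / 10.8² = 1.56141.
Bound = 2·exp(−1.56141) = 0.41968.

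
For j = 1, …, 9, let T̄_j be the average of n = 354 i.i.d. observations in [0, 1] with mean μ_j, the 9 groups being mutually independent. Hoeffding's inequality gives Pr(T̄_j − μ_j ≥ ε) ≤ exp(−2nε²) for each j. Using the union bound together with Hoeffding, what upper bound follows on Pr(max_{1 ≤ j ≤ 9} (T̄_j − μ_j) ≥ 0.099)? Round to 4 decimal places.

Per-experiment Hoeffding bound: exp(−2·354·0.099²) = exp(−6.93911) = 0.00096913.
Union bound over 9 events: 9·0.00096913 = 0.00872.

0.0087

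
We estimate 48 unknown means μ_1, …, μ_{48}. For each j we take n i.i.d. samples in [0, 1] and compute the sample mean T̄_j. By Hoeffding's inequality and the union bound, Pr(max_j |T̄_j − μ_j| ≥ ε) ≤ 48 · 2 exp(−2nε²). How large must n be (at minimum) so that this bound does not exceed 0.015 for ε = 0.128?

268

Need 2·48·exp(−2nε²) ≤ 0.015, i.e. exp(−2nε²) ≤ 0.015/96.
So 2nε² ≥ ln(96/0.015) = 8.764053.
Hence n ≥ 8.764053/(2·0.128²) = 267.458.
The smallest integer n is 268.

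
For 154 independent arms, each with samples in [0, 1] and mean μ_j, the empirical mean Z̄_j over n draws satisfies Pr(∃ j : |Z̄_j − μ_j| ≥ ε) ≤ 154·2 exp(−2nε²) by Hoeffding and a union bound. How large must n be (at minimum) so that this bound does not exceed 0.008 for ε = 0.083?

767

Need 2·154·exp(−2nε²) ≤ 0.008, i.e. exp(−2nε²) ≤ 0.008/308.
So 2nε² ≥ ln(308/0.008) = 10.558414.
Hence n ≥ 10.558414/(2·0.083²) = 766.324.
The smallest integer n is 767.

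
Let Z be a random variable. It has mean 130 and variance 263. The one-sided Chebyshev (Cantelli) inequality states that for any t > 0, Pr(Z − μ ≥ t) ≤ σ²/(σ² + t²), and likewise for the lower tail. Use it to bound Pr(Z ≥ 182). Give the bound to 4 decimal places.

0.0886

Here σ² = 263 and t = 52, so σ² + t² = 2967.
Cantelli's bound: 263/2967 = 0.0886.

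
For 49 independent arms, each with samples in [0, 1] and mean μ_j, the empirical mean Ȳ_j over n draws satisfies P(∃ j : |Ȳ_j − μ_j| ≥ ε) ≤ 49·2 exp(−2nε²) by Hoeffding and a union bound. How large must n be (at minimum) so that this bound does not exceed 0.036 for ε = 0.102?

381

Need 2·49·exp(−2nε²) ≤ 0.036, i.e. exp(−2nε²) ≤ 0.036/98.
So 2nε² ≥ ln(98/0.036) = 7.909204.
Hence n ≥ 7.909204/(2·0.102²) = 380.104.
The smallest integer n is 381.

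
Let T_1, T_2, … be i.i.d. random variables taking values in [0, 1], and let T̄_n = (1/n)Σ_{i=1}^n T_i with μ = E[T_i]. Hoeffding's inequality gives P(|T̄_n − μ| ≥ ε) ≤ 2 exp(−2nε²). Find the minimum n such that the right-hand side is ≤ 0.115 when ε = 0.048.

620

Require 2·exp(−2nε²) ≤ 0.115, i.e. 2nε² ≥ ln(2/0.115) = 2.855970.
So n ≥ 2.855970 / (2·0.048²) = 619.785.
The smallest integer n is 620.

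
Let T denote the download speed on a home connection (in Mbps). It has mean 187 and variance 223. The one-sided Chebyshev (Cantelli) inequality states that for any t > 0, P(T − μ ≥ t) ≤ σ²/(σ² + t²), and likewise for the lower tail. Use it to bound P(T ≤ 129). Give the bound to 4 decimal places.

0.0622

Here σ² = 223 and t = 58, so σ² + t² = 3587.
Cantelli's bound: 223/3587 = 0.0622.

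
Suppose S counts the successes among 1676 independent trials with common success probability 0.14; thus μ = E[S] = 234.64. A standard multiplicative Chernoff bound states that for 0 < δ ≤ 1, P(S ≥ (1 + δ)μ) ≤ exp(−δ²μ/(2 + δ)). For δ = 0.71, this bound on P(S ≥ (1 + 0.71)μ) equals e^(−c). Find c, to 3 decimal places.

c = δ²μ/(2 + δ) = 0.71²·234.64/(2 + 0.71) = 43.6465.

43.647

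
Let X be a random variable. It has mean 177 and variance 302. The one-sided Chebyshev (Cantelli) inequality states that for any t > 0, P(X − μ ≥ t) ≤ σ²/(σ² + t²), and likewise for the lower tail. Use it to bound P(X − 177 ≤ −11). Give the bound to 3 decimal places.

Here σ² = 302 and t = 11, so σ² + t² = 423.
Cantelli's bound: 302/423 = 0.7139.

0.714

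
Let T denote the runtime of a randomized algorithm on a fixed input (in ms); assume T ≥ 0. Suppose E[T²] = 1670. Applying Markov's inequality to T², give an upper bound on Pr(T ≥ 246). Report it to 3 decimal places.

Since T ≥ 0, the event {T ≥ 246} is the same as {T² ≥ 60516}.
Markov's inequality applied to T² gives Pr(T² ≥ 60516) ≤ E[T²]/60516 = 1670/60516 = 0.0276.

0.028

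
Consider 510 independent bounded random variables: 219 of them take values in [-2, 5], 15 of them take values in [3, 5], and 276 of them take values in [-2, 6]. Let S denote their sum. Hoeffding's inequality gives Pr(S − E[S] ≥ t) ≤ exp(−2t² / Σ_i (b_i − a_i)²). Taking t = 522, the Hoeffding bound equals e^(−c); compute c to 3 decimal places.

19.152

Σ(b_i − a_i)² = 219·7² + 15·2² + 276·8² = 28455.
c = 2t² / 28455 = 2·522² / 28455 = 19.1519.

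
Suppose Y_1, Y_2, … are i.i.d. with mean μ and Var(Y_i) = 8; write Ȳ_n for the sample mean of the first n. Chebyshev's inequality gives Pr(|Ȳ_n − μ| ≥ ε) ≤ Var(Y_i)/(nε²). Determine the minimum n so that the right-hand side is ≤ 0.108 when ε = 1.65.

Require 8/(n·1.65²) ≤ 0.108, i.e. n ≥ 8/(0.108·1.65²) = 27.208.
The smallest integer n is 28.

28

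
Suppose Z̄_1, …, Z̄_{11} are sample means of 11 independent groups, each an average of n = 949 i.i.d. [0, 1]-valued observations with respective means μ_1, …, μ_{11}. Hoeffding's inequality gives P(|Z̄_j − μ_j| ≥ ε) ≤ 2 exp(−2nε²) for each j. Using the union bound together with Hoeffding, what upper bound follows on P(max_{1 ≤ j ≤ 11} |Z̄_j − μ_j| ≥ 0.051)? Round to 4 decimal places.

0.1579

Per-experiment Hoeffding bound: 2·exp(−2·949·0.051²) = 2·exp(−4.93670) = 0.014357.
Union bound over 11 events: 11·0.014357 = 0.15792.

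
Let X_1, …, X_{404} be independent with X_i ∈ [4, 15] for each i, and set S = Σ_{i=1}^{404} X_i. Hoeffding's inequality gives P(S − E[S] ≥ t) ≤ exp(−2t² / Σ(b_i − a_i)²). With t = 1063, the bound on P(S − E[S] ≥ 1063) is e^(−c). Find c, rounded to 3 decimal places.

Σ(b_i − a_i)² = 404·(11)² = 48884.
c = 2t²/48884 = 2·1063²/48884 = 46.2306.

46.231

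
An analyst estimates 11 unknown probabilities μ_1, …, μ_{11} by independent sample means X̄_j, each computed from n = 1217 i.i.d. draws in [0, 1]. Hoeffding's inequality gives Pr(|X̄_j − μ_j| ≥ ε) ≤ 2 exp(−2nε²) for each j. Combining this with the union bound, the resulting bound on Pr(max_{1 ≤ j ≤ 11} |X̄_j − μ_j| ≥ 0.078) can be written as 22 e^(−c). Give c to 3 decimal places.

Union bound over the 11 events: Pr(max_{1 ≤ j ≤ 11} |X̄_j − μ_j| ≥ 0.078) ≤ 11·2·exp(−2nε²) = 22 exp(−2·1217·0.078²).
So c = 2·1217·0.078² = 14.8085.

14.808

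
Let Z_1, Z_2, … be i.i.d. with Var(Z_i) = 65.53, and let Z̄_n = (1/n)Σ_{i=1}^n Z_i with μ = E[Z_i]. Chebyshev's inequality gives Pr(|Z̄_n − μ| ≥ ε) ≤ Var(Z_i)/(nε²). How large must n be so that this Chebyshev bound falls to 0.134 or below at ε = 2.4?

Require 65.53/(n·2.4²) ≤ 0.134, i.e. n ≥ 65.53/(0.134·2.4²) = 84.901.
The smallest integer n is 85.

85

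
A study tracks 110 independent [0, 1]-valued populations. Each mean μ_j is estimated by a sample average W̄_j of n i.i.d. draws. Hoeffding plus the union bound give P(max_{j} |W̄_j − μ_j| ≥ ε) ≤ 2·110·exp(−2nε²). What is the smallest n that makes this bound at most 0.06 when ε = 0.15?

Need 2·110·exp(−2nε²) ≤ 0.06, i.e. exp(−2nε²) ≤ 0.06/220.
So 2nε² ≥ ln(220/0.06) = 8.207038.
Hence n ≥ 8.207038/(2·0.15²) = 182.379.
The smallest integer n is 183.

183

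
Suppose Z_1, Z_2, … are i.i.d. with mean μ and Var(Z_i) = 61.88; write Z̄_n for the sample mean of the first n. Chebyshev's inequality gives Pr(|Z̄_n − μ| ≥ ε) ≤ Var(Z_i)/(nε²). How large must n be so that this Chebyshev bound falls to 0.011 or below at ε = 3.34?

505

Require 61.88/(n·3.34²) ≤ 0.011, i.e. n ≥ 61.88/(0.011·3.34²) = 504.272.
The smallest integer n is 505.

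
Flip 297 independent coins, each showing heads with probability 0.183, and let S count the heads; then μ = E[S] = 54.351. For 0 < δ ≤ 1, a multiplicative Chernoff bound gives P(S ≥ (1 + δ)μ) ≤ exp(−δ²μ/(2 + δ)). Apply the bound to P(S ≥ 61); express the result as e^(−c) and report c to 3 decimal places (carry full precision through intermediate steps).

0.383

Write 61 = (1 + δ)μ, so δ = 61/54.351 − 1 = 0.1223345…
Then the exponent is δ²μ/(2 + δ) = (61 − μ)² / (μ·(2 + δ)) = 0.383258.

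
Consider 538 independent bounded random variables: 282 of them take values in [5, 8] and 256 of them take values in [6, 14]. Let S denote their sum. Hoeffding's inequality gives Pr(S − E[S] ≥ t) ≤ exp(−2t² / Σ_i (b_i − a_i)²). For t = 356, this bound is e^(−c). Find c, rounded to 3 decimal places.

Σ(b_i − a_i)² = 282·3² + 256·8² = 18922.
c = 2t² / 18922 = 2·356² / 18922 = 13.3956.

13.396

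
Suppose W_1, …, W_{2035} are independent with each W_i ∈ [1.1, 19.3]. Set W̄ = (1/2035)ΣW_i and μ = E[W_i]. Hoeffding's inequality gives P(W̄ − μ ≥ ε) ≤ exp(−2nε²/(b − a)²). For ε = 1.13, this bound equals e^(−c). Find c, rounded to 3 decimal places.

15.689

c = 2nε²/(b − a)² = 2·2035·1.13² / 18.2² = 15.6895.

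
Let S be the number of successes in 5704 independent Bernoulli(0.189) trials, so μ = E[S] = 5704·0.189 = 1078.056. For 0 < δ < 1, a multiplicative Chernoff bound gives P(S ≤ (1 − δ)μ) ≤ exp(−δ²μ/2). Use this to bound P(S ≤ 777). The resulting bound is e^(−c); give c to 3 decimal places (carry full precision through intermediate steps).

42.036

Write 777 = (1 − δ)μ, so δ = 1 − 777/1078.056 = 0.2792582…
Then the exponent is δ²μ/2 = (μ − 777)²/(2μ) = 42.036181.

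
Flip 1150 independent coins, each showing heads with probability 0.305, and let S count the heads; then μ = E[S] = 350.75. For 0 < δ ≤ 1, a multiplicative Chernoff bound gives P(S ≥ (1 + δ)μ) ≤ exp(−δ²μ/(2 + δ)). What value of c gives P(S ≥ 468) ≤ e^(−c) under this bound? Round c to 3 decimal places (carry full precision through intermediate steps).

Write 468 = (1 + δ)μ, so δ = 468/350.75 − 1 = 0.3342837…
Then the exponent is δ²μ/(2 + δ) = (468 − μ)² / (μ·(2 + δ)) = 16.790916.

16.791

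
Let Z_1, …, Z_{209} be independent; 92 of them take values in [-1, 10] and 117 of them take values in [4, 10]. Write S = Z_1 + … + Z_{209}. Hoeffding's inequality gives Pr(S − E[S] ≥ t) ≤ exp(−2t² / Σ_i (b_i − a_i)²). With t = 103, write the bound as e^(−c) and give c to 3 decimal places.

Σ(b_i − a_i)² = 92·11² + 117·6² = 15344.
c = 2t² / 15344 = 2·103² / 15344 = 1.3828.

1.383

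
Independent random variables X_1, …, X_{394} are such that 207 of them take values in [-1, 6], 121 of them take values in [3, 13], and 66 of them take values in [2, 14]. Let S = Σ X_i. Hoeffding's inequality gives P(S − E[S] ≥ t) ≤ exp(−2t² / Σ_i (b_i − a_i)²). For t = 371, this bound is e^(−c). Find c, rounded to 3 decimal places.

8.671

Σ(b_i − a_i)² = 207·7² + 121·10² + 66·12² = 31747.
c = 2t² / 31747 = 2·371² / 31747 = 8.6711.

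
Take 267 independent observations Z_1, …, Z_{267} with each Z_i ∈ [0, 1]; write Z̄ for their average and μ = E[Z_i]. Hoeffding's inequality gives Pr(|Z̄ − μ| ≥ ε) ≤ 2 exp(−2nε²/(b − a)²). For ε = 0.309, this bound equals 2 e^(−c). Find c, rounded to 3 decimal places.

50.987

c = 2nε²/(b − a)² = 2·267·0.309² / 1² = 50.9869.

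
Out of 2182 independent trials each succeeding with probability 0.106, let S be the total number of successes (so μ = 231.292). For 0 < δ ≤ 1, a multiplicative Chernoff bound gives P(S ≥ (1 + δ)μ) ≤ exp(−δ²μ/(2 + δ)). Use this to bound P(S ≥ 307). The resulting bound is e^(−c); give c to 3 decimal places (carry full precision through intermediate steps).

Write 307 = (1 + δ)μ, so δ = 307/231.292 − 1 = 0.3273265…
Then the exponent is δ²μ/(2 + δ) = (307 − μ)² / (μ·(2 + δ)) = 10.647941.

10.648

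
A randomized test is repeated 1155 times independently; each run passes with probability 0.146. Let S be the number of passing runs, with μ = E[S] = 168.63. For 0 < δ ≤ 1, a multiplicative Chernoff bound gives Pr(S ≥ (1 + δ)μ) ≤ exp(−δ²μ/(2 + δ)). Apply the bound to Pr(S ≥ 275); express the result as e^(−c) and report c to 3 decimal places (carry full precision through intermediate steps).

Write 275 = (1 + δ)μ, so δ = 275/168.63 − 1 = 0.6307893…
Then the exponent is δ²μ/(2 + δ) = (275 − μ)² / (μ·(2 + δ)) = 25.504535.

25.505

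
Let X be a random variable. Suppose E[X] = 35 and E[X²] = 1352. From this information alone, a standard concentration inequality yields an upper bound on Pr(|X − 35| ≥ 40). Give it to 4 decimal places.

The first two moments determine the variance, so Chebyshev's inequality is the sharpest standard bound available.
Var(X) = E[X²] − (E[X])² = 1352 − 1225 = 127.
Chebyshev's inequality: Pr(|X − μ| ≥ t) ≤ Var(X)/t² = 127/1600 = 0.0794.

0.0794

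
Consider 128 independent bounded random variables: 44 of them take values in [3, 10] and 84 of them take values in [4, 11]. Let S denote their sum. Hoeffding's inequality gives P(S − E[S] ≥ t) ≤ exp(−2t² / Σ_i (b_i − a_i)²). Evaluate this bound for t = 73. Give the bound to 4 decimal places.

0.1828

Σ(b_i − a_i)² = 44·7² + 84·7² = 6272.
Exponent = 2·73² / 6272 = 1.69930.
Bound = exp(−1.69930) = 0.18281.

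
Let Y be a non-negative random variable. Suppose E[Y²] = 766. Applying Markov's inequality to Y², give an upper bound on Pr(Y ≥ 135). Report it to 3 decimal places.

Since Y ≥ 0, the event {Y ≥ 135} is the same as {Y² ≥ 18225}.
Markov's inequality applied to Y² gives Pr(Y² ≥ 18225) ≤ E[Y²]/18225 = 766/18225 = 0.0420.

0.042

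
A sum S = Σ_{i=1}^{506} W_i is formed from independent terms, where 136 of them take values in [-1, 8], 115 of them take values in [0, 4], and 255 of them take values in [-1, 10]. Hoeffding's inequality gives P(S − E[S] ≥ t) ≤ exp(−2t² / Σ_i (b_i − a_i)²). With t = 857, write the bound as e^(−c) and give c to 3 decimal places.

33.605

Σ(b_i − a_i)² = 136·9² + 115·4² + 255·11² = 43711.
c = 2t² / 43711 = 2·857² / 43711 = 33.6048.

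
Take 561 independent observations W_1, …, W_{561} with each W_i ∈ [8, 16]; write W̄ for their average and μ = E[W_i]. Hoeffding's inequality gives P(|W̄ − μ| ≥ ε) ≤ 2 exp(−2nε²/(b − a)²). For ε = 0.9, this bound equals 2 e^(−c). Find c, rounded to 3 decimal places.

14.200

c = 2nε²/(b − a)² = 2·561·0.9² / 8² = 14.2003.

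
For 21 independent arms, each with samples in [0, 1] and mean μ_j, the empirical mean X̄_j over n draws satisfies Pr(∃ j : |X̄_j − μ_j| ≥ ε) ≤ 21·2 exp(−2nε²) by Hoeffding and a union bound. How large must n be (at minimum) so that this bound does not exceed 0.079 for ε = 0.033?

Need 2·21·exp(−2nε²) ≤ 0.079, i.e. exp(−2nε²) ≤ 0.079/42.
So 2nε² ≥ ln(42/0.079) = 6.275977.
Hence n ≥ 6.275977/(2·0.033²) = 2881.532.
The smallest integer n is 2882.

2882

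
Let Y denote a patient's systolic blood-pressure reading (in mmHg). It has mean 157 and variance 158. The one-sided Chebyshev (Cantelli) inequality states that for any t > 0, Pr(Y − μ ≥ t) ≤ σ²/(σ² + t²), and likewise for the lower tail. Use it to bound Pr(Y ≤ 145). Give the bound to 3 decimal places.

Here σ² = 158 and t = 12, so σ² + t² = 302.
Cantelli's bound: 158/302 = 0.5232.

0.523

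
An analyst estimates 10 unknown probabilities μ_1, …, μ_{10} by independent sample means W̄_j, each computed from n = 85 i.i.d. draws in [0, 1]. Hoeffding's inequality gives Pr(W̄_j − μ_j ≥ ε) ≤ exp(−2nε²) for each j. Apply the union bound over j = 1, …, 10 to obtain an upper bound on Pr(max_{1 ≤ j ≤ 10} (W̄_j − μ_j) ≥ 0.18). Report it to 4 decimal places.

Per-experiment Hoeffding bound: exp(−2·85·0.18²) = exp(−5.50800) = 0.0040542.
Union bound over 10 events: 10·0.0040542 = 0.04054.

0.0405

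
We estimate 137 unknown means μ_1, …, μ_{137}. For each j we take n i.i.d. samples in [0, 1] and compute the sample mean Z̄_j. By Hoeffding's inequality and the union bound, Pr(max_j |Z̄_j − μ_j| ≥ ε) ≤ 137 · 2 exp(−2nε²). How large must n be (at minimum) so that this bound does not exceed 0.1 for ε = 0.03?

4398

Need 2·137·exp(−2nε²) ≤ 0.1, i.e. exp(−2nε²) ≤ 0.1/274.
So 2nε² ≥ ln(274/0.1) = 7.915713.
Hence n ≥ 7.915713/(2·0.03²) = 4397.618.
The smallest integer n is 4398.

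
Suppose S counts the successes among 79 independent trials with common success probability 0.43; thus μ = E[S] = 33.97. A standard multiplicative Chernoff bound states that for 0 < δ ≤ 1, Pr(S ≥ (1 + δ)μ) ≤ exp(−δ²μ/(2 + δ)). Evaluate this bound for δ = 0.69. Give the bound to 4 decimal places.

0.0024

Exponent = δ²μ/(2 + δ) = 0.69²·33.97/2.69 = 6.0123.
Bound = exp(−6.0123) = 0.00245.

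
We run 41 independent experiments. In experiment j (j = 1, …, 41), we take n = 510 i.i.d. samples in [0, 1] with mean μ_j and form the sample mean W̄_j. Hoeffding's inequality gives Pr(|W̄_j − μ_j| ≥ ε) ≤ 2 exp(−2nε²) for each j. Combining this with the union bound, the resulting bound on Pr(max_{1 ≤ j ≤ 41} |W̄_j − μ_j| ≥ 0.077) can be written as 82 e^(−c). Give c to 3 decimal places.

6.048

Union bound over the 41 events: Pr(max_{1 ≤ j ≤ 41} |W̄_j − μ_j| ≥ 0.077) ≤ 41·2·exp(−2nε²) = 82 exp(−2·510·0.077²).
So c = 2·510·0.077² = 6.0476.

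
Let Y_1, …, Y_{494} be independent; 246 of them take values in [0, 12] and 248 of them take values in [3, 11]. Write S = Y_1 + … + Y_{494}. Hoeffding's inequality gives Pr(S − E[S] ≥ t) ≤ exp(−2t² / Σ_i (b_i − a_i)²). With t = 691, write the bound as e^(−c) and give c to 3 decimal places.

18.617

Σ(b_i − a_i)² = 246·12² + 248·8² = 51296.
c = 2t² / 51296 = 2·691² / 51296 = 18.6167.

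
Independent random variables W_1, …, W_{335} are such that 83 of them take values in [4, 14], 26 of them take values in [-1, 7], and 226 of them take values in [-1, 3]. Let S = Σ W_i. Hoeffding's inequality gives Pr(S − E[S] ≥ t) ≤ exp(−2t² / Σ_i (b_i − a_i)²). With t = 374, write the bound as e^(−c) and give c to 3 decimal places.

Σ(b_i − a_i)² = 83·10² + 26·8² + 226·4² = 13580.
c = 2t² / 13580 = 2·374² / 13580 = 20.6003.

20.600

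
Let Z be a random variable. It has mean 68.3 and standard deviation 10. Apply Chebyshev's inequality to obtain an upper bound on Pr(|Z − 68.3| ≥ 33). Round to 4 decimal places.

Chebyshev: Pr(|Z − μ| ≥ t) ≤ Var(Z)/t².
Var(Z) = σ² = 10² = 100.
Bound = 100 / 1089 = 0.0918.

0.0918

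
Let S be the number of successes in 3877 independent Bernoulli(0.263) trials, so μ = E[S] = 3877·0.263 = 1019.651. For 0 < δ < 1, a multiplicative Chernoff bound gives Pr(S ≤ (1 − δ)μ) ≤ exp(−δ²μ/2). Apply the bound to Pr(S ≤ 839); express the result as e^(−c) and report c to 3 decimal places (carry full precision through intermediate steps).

16.003

Write 839 = (1 − δ)μ, so δ = 1 − 839/1019.651 = 0.1771694…
Then the exponent is δ²μ/2 = (μ − 839)²/(2μ) = 16.002919.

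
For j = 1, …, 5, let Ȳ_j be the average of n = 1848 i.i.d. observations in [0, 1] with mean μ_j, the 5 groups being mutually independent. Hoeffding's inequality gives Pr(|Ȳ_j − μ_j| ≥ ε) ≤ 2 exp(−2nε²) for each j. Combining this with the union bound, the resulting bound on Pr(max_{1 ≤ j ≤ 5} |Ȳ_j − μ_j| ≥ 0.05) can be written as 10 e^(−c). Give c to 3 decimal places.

Union bound over the 5 events: Pr(max_{1 ≤ j ≤ 5} |Ȳ_j − μ_j| ≥ 0.05) ≤ 5·2·exp(−2nε²) = 10 exp(−2·1848·0.05²).
So c = 2·1848·0.05² = 9.2400.

9.240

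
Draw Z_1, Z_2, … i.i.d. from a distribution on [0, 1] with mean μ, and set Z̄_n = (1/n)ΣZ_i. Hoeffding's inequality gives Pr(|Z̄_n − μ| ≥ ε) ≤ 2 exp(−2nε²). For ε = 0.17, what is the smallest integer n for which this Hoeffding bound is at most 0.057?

62

Require 2·exp(−2nε²) ≤ 0.057, i.e. 2nε² ≥ ln(2/0.057) = 3.557851.
So n ≥ 3.557851 / (2·0.17²) = 61.555.
The smallest integer n is 62.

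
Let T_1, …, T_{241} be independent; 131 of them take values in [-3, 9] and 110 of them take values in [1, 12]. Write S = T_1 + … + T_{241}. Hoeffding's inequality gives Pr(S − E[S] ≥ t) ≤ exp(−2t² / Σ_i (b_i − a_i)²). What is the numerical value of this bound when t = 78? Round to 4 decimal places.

Σ(b_i − a_i)² = 131·12² + 110·11² = 32174.
Exponent = 2·78² / 32174 = 0.37819.
Bound = exp(−0.37819) = 0.68510.

0.6851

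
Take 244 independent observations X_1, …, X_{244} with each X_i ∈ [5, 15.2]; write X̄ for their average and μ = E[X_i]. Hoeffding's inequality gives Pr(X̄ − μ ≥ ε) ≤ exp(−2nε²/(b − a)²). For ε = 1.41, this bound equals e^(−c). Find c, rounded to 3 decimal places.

9.325

c = 2nε²/(b − a)² = 2·244·1.41² / 10.2² = 9.3252.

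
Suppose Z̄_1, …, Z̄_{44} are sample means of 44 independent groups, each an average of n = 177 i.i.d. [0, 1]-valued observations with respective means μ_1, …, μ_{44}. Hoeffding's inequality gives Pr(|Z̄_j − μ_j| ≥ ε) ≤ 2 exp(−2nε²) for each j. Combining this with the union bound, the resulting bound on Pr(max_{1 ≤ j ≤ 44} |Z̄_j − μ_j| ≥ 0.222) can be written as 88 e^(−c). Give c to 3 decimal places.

Union bound over the 44 events: Pr(max_{1 ≤ j ≤ 44} |Z̄_j − μ_j| ≥ 0.222) ≤ 44·2·exp(−2nε²) = 88 exp(−2·177·0.222²).
So c = 2·177·0.222² = 17.4465.

17.447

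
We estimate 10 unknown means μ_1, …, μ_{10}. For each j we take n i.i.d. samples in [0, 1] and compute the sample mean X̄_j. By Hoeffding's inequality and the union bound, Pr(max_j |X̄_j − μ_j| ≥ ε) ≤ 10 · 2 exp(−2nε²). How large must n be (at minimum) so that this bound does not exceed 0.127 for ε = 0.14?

130

Need 2·10·exp(−2nε²) ≤ 0.127, i.e. exp(−2nε²) ≤ 0.127/20.
So 2nε² ≥ ln(20/0.127) = 5.059300.
Hence n ≥ 5.059300/(2·0.14²) = 129.064.
The smallest integer n is 130.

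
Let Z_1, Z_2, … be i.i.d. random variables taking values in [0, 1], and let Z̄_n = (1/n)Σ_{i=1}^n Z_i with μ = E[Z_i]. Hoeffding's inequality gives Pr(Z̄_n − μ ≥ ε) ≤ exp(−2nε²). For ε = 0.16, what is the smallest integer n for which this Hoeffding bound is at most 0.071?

Require exp(−2nε²) ≤ 0.071, i.e. 2nε² ≥ ln(1/0.071) = 2.645075.
So n ≥ 2.645075 / (2·0.16²) = 51.662.
The smallest integer n is 52.

52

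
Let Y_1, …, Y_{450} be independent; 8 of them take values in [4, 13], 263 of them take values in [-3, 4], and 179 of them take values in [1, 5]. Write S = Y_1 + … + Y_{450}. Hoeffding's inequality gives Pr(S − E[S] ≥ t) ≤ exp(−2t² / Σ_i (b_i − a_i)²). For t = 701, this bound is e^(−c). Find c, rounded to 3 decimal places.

59.931

Σ(b_i − a_i)² = 8·9² + 263·7² + 179·4² = 16399.
c = 2t² / 16399 = 2·701² / 16399 = 59.9306.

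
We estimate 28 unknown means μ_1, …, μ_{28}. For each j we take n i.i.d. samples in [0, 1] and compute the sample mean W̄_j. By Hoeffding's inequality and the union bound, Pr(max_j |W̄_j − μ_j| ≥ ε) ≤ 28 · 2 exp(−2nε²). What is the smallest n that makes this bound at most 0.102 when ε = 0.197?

82

Need 2·28·exp(−2nε²) ≤ 0.102, i.e. exp(−2nε²) ≤ 0.102/56.
So 2nε² ≥ ln(56/0.102) = 6.308134.
Hence n ≥ 6.308134/(2·0.197²) = 81.272.
The smallest integer n is 82.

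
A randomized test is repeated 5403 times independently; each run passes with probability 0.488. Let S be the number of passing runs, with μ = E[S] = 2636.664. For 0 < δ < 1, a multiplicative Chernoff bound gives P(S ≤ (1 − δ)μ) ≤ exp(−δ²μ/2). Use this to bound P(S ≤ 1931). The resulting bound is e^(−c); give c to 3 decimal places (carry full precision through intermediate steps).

Write 1931 = (1 − δ)μ, so δ = 1 − 1931/2636.664 = 0.2676352…
Then the exponent is δ²μ/2 = (μ − 1931)²/(2μ) = 94.430250.

94.430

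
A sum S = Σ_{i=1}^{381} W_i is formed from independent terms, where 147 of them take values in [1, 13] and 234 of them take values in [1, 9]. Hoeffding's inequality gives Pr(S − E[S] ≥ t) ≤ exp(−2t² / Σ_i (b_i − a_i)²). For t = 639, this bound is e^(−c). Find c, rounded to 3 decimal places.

22.594

Σ(b_i − a_i)² = 147·12² + 234·8² = 36144.
c = 2t² / 36144 = 2·639² / 36144 = 22.5941.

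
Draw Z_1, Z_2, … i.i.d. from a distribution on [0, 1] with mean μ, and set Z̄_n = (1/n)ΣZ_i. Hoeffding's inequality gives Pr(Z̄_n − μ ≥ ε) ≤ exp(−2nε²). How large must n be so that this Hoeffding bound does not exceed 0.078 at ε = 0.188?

Require exp(−2nε²) ≤ 0.078, i.e. 2nε² ≥ ln(1/0.078) = 2.551046.
So n ≥ 2.551046 / (2·0.188²) = 36.089.
The smallest integer n is 37.

37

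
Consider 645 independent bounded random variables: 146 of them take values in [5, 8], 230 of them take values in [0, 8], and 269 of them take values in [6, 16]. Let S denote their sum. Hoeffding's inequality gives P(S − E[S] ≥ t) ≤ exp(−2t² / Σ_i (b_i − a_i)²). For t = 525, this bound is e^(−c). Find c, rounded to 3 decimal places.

Σ(b_i − a_i)² = 146·3² + 230·8² + 269·10² = 42934.
c = 2t² / 42934 = 2·525² / 42934 = 12.8395.

12.839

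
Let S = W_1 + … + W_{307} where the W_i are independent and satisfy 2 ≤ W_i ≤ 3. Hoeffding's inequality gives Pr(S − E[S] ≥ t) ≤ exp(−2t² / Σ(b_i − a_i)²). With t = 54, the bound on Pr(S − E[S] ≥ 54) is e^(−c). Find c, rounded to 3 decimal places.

18.997

Σ(b_i − a_i)² = 307·(1)² = 307.
c = 2t²/307 = 2·54²/307 = 18.9967.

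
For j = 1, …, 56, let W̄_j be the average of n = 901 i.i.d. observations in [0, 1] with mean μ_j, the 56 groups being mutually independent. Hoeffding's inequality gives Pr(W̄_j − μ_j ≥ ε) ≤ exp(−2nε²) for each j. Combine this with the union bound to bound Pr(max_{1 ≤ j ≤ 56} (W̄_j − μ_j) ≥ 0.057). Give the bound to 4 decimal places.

Per-experiment Hoeffding bound: exp(−2·901·0.057²) = exp(−5.85470) = 0.0028664.
Union bound over 56 events: 56·0.0028664 = 0.16052.

0.1605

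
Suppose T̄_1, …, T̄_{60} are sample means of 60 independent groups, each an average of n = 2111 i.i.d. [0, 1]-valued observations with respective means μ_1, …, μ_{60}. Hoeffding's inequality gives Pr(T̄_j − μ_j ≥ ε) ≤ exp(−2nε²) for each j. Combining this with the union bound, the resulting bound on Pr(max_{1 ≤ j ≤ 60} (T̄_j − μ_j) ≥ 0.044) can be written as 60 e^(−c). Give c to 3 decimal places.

8.174

Union bound over the 60 events: Pr(max_{1 ≤ j ≤ 60} (T̄_j − μ_j) ≥ 0.044) ≤ 60·exp(−2nε²) = 60 exp(−2·2111·0.044²).
So c = 2·2111·0.044² = 8.1738.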